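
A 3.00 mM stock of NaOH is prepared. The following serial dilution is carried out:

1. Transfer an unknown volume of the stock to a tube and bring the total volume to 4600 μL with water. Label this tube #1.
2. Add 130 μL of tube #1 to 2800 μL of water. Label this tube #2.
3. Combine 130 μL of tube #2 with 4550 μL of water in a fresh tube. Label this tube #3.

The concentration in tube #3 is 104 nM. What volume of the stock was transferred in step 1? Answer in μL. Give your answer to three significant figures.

Step 1: v brought to 4600 μL → factor = 4600 μL/v
Step 2: 130 μL + 2800 μL = 2930 μL total → factor 2930/130 = 22.538
Step 3: 130 μL + 4550 μL = 4680 μL total → factor 4680/130 = 36
Product of known-step factors = 811.38
Overall factor = 3.00 mM / (104 nM) = 28846
Step-1 factor = 28846 / 811.38 = 35.552
v = 4600 μL / 35.552 = 129 μL

129 μL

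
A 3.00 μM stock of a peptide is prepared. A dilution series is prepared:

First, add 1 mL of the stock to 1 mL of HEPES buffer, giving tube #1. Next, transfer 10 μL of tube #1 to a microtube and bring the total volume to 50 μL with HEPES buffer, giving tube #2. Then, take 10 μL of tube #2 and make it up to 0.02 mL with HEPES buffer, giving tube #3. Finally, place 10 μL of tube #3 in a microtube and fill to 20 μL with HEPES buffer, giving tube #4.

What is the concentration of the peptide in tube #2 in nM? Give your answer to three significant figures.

Step 1: 1 mL + 1 mL = 2 mL total → factor 2/1 = 2
Step 2: 10 μL brought to 50 μL → factor 50/10 = 5
Dilution factor through tube #2 = 2 × 5 = 10
[tube #2] = 3.00 μM / 10 = 0.3000 μM = 300 nM

300 nM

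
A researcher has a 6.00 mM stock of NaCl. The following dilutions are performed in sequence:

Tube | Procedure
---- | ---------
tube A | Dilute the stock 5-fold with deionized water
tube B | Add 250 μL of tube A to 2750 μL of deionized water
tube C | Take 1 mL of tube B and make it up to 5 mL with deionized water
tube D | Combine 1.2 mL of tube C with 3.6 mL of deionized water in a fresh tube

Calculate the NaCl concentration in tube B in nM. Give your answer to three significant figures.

1.00 × 10^5 nM

Step 1: 5-fold → factor 5
Step 2: 250 μL + 2750 μL = 3000 μL total → factor 3000/250 = 12
Dilution factor through tube B = 5 × 12 = 60
[tube B] = 6.00 mM / 60 = 0.1000 mM = 1.00 × 10^5 nM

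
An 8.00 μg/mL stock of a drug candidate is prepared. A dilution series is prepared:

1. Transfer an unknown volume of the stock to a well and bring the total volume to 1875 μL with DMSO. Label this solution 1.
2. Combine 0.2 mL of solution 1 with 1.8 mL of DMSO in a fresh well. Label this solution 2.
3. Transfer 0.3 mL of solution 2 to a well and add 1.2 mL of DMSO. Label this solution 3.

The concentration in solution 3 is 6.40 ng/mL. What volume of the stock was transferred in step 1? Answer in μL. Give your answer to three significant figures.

Step 1: v brought to 1875 μL → factor = 1875 μL/v
Step 2: 0.2 mL + 1.8 mL = 2 mL total → factor 2/0.2 = 10
Step 3: 0.3 mL + 1.2 mL = 1.5 mL total → factor 1.5/0.3 = 5
Product of known-step factors = 50
Overall factor = 8.00 μg/mL / (6.40 ng/mL) = 1250
Step-1 factor = 1250 / 50 = 25
v = 1875 μL / 25 = 75.0 μL

75.0 μL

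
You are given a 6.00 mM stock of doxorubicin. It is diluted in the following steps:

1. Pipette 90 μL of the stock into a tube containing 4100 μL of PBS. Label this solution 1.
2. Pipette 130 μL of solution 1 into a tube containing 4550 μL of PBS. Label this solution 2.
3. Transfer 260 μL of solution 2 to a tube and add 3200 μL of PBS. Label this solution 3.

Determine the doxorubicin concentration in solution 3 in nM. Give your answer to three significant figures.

Step 1: 90 μL + 4100 μL = 4190 μL total → factor 4190/90 = 46.556
Step 2: 130 μL + 4550 μL = 4680 μL total → factor 4680/130 = 36
Step 3: 260 μL + 3200 μL = 3460 μL total → factor 3460/260 = 13.308
Overall dilution factor = 46.556 × 36 × 13.308 = 22304
Final = 6.00 mM / 22304 = 0.0002690 mM = 269 nM

269 nM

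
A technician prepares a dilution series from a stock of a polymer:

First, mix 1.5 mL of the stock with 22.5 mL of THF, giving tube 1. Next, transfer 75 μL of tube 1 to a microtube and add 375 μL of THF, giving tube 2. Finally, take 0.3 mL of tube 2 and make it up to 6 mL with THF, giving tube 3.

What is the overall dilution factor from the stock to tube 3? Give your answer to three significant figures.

Step 1: 1.5 mL + 22.5 mL = 24 mL total → factor 24/1.5 = 16
Step 2: 75 μL + 375 μL = 450 μL total → factor 450/75 = 6
Step 3: 0.3 mL brought to 6 mL → factor 6/0.3 = 20
Overall dilution factor = 16 × 6 × 20 = 1920

1.92 × 10^3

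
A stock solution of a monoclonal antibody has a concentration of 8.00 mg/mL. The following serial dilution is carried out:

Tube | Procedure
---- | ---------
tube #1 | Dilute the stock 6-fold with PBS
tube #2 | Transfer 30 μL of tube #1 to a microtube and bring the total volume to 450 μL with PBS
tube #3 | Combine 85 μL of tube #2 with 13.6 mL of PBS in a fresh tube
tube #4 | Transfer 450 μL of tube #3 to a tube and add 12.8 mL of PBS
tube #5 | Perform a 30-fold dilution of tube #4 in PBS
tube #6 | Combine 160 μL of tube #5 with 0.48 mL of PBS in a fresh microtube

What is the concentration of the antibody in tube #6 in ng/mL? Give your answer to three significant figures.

0.156 ng/mL

Step 1: 6-fold → factor 6
Step 2: 30 μL brought to 450 μL → factor 450/30 = 15
Step 3: 85 μL + 13.6 mL = 13685 μL total → factor 13685/85 = 161
Step 4: 450 μL + 12.8 mL = 13250 μL total → factor 13250/450 = 29.444
Step 5: 30-fold → factor 30
Step 6: 160 μL + 0.48 mL = 640 μL total → factor 640/160 = 4
Overall dilution factor = 6 × 15 × 161 × 29.444 × 30 × 4 = 5.1198 × 10^7
Final = 8.00 mg/mL / 5.1198 × 10^7 = 1.563 × 10^-7 mg/mL = 0.156 ng/mL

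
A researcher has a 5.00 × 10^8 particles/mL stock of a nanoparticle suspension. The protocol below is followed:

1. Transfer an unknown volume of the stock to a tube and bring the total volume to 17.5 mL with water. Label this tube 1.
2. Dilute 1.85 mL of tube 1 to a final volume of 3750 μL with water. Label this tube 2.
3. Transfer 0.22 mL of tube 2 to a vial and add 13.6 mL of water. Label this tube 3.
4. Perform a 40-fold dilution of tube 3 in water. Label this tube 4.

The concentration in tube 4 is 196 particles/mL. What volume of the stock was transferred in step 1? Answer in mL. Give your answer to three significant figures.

Step 1: v brought to 17.5 mL → factor = 17.5 mL/v
Step 2: 1.85 mL brought to 3750 μL → factor 3.75/1.85 = 2.027
Step 3: 0.22 mL + 13.6 mL = 13.82 mL total → factor 13.82/0.22 = 62.818
Step 4: 40-fold → factor 40
Product of known-step factors = 5093.4
Overall factor = 5.00 × 10^8 particles/mL / (196 particles/mL) = 2.551 × 10^6
Step-1 factor = 2.551 × 10^6 / 5093.4 = 500.85
v = 17.5 mL / 500.85 = 0.0349 mL

0.0349 mL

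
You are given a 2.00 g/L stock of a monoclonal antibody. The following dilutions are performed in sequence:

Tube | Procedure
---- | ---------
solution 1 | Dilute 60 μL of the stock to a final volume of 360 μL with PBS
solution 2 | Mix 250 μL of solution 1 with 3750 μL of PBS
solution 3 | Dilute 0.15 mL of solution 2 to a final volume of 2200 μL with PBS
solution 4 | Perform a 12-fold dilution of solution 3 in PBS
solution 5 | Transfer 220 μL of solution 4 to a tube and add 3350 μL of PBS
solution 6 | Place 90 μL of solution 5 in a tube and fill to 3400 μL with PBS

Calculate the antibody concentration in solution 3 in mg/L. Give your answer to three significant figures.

1.42 mg/L

Step 1: 60 μL brought to 360 μL → factor 360/60 = 6
Step 2: 250 μL + 3750 μL = 4000 μL total → factor 4000/250 = 16
Step 3: 0.15 mL brought to 2200 μL → factor 2.2/0.15 = 14.667
Dilution factor through solution 3 = 6 × 16 × 14.667 = 1408
[solution 3] = 2.00 g/L / 1408 = 0.001420 g/L = 1.42 mg/L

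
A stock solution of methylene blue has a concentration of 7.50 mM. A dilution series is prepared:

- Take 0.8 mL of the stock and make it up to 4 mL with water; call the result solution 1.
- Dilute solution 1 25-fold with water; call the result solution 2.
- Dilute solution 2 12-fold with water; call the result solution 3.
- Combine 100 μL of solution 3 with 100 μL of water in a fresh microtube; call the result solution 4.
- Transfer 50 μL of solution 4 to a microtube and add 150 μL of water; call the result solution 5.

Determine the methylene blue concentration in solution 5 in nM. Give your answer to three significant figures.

Step 1: 0.8 mL brought to 4 mL → factor 4/0.8 = 5
Step 2: 25-fold → factor 25
Step 3: 12-fold → factor 12
Step 4: 100 μL + 100 μL = 200 μL total → factor 200/100 = 2
Step 5: 50 μL + 150 μL = 200 μL total → factor 200/50 = 4
Overall dilution factor = 5 × 25 × 12 × 2 × 4 = 12000
Final = 7.50 mM / 12000 = 0.0006250 mM = 625 nM

625 nM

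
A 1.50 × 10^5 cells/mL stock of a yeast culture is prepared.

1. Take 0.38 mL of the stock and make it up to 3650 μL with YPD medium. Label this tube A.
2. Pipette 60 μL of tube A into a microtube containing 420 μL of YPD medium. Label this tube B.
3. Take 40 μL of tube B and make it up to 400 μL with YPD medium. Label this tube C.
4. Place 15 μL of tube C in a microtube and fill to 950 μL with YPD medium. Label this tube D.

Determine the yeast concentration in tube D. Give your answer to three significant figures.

3.08 cells/mL

Step 1: 0.38 mL brought to 3650 μL → factor 3.65/0.38 = 9.6053
Step 2: 60 μL + 420 μL = 480 μL total → factor 480/60 = 8
Step 3: 40 μL brought to 400 μL → factor 400/40 = 10
Step 4: 15 μL brought to 950 μL → factor 950/15 = 63.333
Overall dilution factor = 9.6053 × 8 × 10 × 63.333 = 48667
Final = 1.50 × 10^5 cells/mL / 48667 = 3.08 cells/mL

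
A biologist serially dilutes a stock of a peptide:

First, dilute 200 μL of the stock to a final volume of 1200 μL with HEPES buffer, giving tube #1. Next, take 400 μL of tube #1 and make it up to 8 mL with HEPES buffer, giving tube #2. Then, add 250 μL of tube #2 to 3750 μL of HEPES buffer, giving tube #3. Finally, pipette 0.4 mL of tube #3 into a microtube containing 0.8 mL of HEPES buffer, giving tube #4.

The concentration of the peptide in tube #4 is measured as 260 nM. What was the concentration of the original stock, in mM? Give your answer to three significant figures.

1.50 mM

Step 1: 200 μL brought to 1200 μL → factor 1200/200 = 6
Step 2: 400 μL brought to 8 mL → factor 8000/400 = 20
Step 3: 250 μL + 3750 μL = 4000 μL total → factor 4000/250 = 16
Step 4: 0.4 mL + 0.8 mL = 1.2 mL total → factor 1.2/0.4 = 3
Overall dilution factor = 6 × 20 × 16 × 3 = 5760
Stock = 260 nM × 5760 = 1.498 × 10^6 nM = 1.50 mM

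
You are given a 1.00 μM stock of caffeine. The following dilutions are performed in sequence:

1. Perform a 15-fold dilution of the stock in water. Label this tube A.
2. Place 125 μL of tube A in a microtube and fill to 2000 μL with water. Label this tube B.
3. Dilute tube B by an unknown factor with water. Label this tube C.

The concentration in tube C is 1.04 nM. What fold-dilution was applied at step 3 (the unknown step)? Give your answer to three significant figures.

Step 1: 15-fold → factor 15
Step 2: 125 μL brought to 2000 μL → factor 2000/125 = 16
Step 3: unknown factor x
Product of known-step factors = 240
Overall factor = 1.00 μM / (1.04 nM) = 961.54
x = 961.54 / 240 = 4.01

4.01-fold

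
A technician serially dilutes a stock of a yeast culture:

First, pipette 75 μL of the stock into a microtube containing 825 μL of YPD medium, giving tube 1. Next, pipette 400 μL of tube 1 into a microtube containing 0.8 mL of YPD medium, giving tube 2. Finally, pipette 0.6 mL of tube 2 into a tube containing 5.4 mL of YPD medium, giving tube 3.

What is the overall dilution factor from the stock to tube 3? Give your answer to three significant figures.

360

Step 1: 75 μL + 825 μL = 900 μL total → factor 900/75 = 12
Step 2: 400 μL + 0.8 mL = 1200 μL total → factor 1200/400 = 3
Step 3: 0.6 mL + 5.4 mL = 6 mL total → factor 6/0.6 = 10
Overall dilution factor = 12 × 3 × 10 = 360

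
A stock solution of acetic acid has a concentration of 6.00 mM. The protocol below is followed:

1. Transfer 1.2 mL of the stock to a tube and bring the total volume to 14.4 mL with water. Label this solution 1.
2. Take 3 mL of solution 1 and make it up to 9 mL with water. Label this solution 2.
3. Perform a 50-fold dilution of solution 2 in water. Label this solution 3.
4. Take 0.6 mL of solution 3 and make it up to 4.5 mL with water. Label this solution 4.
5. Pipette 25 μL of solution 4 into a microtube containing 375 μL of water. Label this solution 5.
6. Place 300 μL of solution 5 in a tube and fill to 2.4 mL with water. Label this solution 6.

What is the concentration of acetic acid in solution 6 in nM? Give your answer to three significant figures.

3.47 nM

Step 1: 1.2 mL brought to 14.4 mL → factor 14.4/1.2 = 12
Step 2: 3 mL brought to 9 mL → factor 9/3 = 3
Step 3: 50-fold → factor 50
Step 4: 0.6 mL brought to 4.5 mL → factor 4.5/0.6 = 7.5
Step 5: 25 μL + 375 μL = 400 μL total → factor 400/25 = 16
Step 6: 300 μL brought to 2.4 mL → factor 2400/300 = 8
Overall dilution factor = 12 × 3 × 50 × 7.5 × 16 × 8 = 1.728 × 10^6
Final = 6.00 mM / 1.728 × 10^6 = 3.472 × 10^-6 mM = 3.47 nM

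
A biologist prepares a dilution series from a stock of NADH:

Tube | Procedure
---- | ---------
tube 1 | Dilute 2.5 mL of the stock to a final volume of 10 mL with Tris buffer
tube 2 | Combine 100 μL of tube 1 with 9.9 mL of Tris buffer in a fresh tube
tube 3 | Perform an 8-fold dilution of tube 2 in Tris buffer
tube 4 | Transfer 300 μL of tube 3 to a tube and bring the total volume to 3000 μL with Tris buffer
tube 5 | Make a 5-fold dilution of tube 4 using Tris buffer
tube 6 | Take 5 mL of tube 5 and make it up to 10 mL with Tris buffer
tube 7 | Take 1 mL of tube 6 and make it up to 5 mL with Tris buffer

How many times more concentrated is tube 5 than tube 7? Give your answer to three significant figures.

10.0

Step 1: 2.5 mL brought to 10 mL → factor 10/2.5 = 4
Step 2: 100 μL + 9.9 mL = 10000 μL total → factor 10000/100 = 100
Step 3: 8-fold → factor 8
Step 4: 300 μL brought to 3000 μL → factor 3000/300 = 10
Step 5: 5-fold → factor 5
Step 6: 5 mL brought to 10 mL → factor 10/5 = 2
Step 7: 1 mL brought to 5 mL → factor 5/1 = 5
Dilution factor to tube 5 = 1.6 × 10^5; to tube 7 = 1.6 × 10^6
[tube 5]/[tube 7] = (factor to tube 7)/(factor to tube 5) = 1.6 × 10^6/1.6 × 10^5 = 10.0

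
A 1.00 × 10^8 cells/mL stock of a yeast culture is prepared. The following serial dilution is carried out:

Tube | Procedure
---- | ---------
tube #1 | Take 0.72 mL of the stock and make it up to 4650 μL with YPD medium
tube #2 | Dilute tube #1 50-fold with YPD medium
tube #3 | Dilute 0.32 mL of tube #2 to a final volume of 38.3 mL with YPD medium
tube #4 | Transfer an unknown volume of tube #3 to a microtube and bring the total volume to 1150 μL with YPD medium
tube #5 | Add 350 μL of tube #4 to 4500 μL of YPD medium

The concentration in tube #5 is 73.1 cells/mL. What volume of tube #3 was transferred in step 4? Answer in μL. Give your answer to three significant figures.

Step 1: 0.72 mL brought to 4650 μL → factor 4.65/0.72 = 6.4583
Step 2: 50-fold → factor 50
Step 3: 0.32 mL brought to 38.3 mL → factor 38.3/0.32 = 119.69
Step 4: v brought to 1150 μL → factor = 1150 μL/v
Step 5: 350 μL + 4500 μL = 4850 μL total → factor 4850/350 = 13.857
Product of known-step factors = 5.3557 × 10^5
Overall factor = 1.00 × 10^8 cells/mL / (73.1 cells/mL) = 1.368 × 10^6
Step-4 factor = 1.368 × 10^6 / 5.3557 × 10^5 = 2.5543
v = 1150 μL / 2.5543 = 450 μL

450 μL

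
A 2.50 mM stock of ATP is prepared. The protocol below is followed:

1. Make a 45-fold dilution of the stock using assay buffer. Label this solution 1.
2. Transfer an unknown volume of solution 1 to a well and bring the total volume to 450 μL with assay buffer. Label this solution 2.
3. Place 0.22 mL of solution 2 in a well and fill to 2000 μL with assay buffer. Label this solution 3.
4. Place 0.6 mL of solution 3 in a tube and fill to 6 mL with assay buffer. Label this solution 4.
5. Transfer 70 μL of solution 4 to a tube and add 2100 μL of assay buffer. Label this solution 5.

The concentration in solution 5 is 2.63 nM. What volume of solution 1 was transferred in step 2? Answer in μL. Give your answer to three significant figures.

60.0 μL

Step 1: 45-fold → factor 45
Step 2: v brought to 450 μL → factor = 450 μL/v
Step 3: 0.22 mL brought to 2000 μL → factor 2/0.22 = 9.0909
Step 4: 0.6 mL brought to 6 mL → factor 6/0.6 = 10
Step 5: 70 μL + 2100 μL = 2170 μL total → factor 2170/70 = 31
Product of known-step factors = 1.2682 × 10^5
Overall factor = 2.50 mM / (2.63 nM) = 9.5057 × 10^5
Step-2 factor = 9.5057 × 10^5 / 1.2682 × 10^5 = 7.4955
v = 450 μL / 7.4955 = 60.0 μL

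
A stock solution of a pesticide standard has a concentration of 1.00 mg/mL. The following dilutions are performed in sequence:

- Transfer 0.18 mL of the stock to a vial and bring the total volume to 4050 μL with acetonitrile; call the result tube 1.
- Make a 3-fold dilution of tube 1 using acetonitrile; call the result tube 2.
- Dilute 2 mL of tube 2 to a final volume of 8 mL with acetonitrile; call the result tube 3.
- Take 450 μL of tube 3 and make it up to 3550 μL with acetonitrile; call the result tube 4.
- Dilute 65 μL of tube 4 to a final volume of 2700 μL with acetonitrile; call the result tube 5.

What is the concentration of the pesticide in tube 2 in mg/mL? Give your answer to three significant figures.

0.0148 mg/mL

Step 1: 0.18 mL brought to 4050 μL → factor 4.05/0.18 = 22.5
Step 2: 3-fold → factor 3
Dilution factor through tube 2 = 22.5 × 3 = 67.5
[tube 2] = 1.00 mg/mL / 67.5 = 0.0148 mg/mL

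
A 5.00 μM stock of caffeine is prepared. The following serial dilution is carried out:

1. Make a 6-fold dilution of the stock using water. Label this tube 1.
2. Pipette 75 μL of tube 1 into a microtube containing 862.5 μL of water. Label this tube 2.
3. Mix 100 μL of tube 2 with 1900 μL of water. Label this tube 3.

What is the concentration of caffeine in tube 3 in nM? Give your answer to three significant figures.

3.33 nM

Step 1: 6-fold → factor 6
Step 2: 75 μL + 862.5 μL = 937.5 μL total → factor 937.5/75 = 12.5
Step 3: 100 μL + 1900 μL = 2000 μL total → factor 2000/100 = 20
Overall dilution factor = 6 × 12.5 × 20 = 1500
Final = 5.00 μM / 1500 = 0.003333 μM = 3.33 nM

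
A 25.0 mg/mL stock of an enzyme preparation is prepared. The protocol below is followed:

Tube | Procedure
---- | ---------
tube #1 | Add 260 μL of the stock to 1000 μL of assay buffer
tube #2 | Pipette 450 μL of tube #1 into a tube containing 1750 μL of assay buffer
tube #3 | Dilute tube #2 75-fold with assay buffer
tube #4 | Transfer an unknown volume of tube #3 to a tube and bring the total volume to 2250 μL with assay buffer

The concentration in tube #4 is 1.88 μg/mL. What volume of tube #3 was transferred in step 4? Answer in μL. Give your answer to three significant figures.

301 μL

Step 1: 260 μL + 1000 μL = 1260 μL total → factor 1260/260 = 4.8462
Step 2: 450 μL + 1750 μL = 2200 μL total → factor 2200/450 = 4.8889
Step 3: 75-fold → factor 75
Step 4: v brought to 2250 μL → factor = 2250 μL/v
Product of known-step factors = 1776.9
Overall factor = 25.0 mg/mL / (1.88 μg/mL) = 13298
Step-4 factor = 13298 / 1776.9 = 7.4837
v = 2250 μL / 7.4837 = 301 μL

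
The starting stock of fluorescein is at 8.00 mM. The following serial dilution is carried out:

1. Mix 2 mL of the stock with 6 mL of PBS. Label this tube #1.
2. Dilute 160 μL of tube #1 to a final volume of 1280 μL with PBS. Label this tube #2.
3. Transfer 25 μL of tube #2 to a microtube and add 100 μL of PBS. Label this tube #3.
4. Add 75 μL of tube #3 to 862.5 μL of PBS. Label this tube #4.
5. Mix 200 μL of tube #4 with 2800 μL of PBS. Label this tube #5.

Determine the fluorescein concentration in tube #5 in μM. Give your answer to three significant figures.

0.267 μM

Step 1: 2 mL + 6 mL = 8 mL total → factor 8/2 = 4
Step 2: 160 μL brought to 1280 μL → factor 1280/160 = 8
Step 3: 25 μL + 100 μL = 125 μL total → factor 125/25 = 5
Step 4: 75 μL + 862.5 μL = 937.5 μL total → factor 937.5/75 = 12.5
Step 5: 200 μL + 2800 μL = 3000 μL total → factor 3000/200 = 15
Overall dilution factor = 4 × 8 × 5 × 12.5 × 15 = 30000
Final = 8.00 mM / 30000 = 0.0002667 mM = 0.267 μM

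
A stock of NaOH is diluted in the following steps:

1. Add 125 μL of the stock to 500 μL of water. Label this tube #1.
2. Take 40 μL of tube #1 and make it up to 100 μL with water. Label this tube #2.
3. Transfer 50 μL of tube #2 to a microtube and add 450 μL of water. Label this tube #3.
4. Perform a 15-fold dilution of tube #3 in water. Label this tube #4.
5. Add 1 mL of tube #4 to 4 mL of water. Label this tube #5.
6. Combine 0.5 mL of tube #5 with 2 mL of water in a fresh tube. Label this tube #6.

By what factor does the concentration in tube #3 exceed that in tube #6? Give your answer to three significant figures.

Step 1: 125 μL + 500 μL = 625 μL total → factor 625/125 = 5
Step 2: 40 μL brought to 100 μL → factor 100/40 = 2.5
Step 3: 50 μL + 450 μL = 500 μL total → factor 500/50 = 10
Step 4: 15-fold → factor 15
Step 5: 1 mL + 4 mL = 5 mL total → factor 5/1 = 5
Step 6: 0.5 mL + 2 mL = 2.5 mL total → factor 2.5/0.5 = 5
Dilution factor to tube #3 = 125; to tube #6 = 46875
[tube #3]/[tube #6] = (factor to tube #6)/(factor to tube #3) = 46875/125 = 375

375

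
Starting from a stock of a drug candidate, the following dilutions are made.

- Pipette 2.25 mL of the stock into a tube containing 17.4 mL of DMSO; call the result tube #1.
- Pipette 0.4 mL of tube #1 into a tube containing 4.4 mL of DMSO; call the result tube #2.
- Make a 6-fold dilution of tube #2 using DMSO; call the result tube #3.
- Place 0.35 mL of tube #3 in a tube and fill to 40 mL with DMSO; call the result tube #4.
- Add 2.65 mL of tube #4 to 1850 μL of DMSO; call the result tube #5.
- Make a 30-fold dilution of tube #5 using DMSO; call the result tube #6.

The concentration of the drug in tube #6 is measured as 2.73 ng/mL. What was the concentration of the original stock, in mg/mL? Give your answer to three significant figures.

Step 1: 2.25 mL + 17.4 mL = 19.65 mL total → factor 19.65/2.25 = 8.7333
Step 2: 0.4 mL + 4.4 mL = 4.8 mL total → factor 4.8/0.4 = 12
Step 3: 6-fold → factor 6
Step 4: 0.35 mL brought to 40 mL → factor 40/0.35 = 114.29
Step 5: 2.65 mL + 1850 μL = 4.5 mL total → factor 4.5/2.65 = 1.6981
Step 6: 30-fold → factor 30
Overall dilution factor = 8.7333 × 12 × 6 × 114.29 × 1.6981 × 30 = 3.6609 × 10^6
Stock = 2.73 ng/mL × 3.6609 × 10^6 = 9.994 × 10^6 ng/mL = 9.99 mg/mL

9.99 mg/mL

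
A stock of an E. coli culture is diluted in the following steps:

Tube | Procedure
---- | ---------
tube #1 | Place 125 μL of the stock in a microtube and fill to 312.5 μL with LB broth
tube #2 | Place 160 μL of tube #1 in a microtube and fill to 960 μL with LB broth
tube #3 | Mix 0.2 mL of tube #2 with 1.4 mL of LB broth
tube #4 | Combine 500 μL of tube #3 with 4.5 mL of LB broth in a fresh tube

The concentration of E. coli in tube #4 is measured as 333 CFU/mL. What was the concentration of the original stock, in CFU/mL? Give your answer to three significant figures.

Step 1: 125 μL brought to 312.5 μL → factor 312.5/125 = 2.5
Step 2: 160 μL brought to 960 μL → factor 960/160 = 6
Step 3: 0.2 mL + 1.4 mL = 1.6 mL total → factor 1.6/0.2 = 8
Step 4: 500 μL + 4.5 mL = 5000 μL total → factor 5000/500 = 10
Overall dilution factor = 2.5 × 6 × 8 × 10 = 1200
Stock = 333 CFU/mL × 1200 = 4.00 × 10^5 CFU/mL

4.00 × 10^5 CFU/mL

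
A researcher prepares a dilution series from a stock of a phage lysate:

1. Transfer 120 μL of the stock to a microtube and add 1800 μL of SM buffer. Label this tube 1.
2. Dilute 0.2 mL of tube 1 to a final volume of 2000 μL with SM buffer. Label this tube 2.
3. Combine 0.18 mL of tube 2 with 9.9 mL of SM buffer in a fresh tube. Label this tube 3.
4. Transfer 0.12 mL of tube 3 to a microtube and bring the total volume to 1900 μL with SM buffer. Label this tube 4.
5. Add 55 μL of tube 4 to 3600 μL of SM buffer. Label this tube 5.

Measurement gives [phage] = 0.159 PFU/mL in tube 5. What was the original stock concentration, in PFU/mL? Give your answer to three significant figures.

1.50 × 10^6 PFU/mL

Step 1: 120 μL + 1800 μL = 1920 μL total → factor 1920/120 = 16
Step 2: 0.2 mL brought to 2000 μL → factor 2/0.2 = 10
Step 3: 0.18 mL + 9.9 mL = 10.08 mL total → factor 10.08/0.18 = 56
Step 4: 0.12 mL brought to 1900 μL → factor 1.9/0.12 = 15.833
Step 5: 55 μL + 3600 μL = 3655 μL total → factor 3655/55 = 66.455
Overall dilution factor = 16 × 10 × 56 × 15.833 × 66.455 = 9.4277 × 10^6
Stock = 0.159 PFU/mL × 9.4277 × 10^6 = 1.50 × 10^6 PFU/mL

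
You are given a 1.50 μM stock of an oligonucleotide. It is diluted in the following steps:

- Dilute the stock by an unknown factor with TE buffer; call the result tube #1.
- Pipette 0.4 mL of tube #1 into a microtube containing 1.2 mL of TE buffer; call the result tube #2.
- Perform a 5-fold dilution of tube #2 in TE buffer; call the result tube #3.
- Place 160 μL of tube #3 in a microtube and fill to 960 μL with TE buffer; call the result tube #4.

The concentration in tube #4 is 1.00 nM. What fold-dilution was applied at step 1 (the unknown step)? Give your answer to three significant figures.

Step 1: unknown factor x
Step 2: 0.4 mL + 1.2 mL = 1.6 mL total → factor 1.6/0.4 = 4
Step 3: 5-fold → factor 5
Step 4: 160 μL brought to 960 μL → factor 960/160 = 6
Product of known-step factors = 120
Overall factor = 1.50 μM / (1.00 nM) = 1500
x = 1500 / 120 = 12.5

12.5-fold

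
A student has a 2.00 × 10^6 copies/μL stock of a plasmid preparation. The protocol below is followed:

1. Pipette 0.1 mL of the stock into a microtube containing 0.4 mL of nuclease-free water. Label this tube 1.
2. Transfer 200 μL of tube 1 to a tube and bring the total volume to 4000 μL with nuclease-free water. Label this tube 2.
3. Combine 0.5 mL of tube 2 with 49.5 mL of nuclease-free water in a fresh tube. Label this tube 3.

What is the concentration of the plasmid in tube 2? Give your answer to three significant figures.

Step 1: 0.1 mL + 0.4 mL = 0.5 mL total → factor 0.5/0.1 = 5
Step 2: 200 μL brought to 4000 μL → factor 4000/200 = 20
Dilution factor through tube 2 = 5 × 20 = 100
[tube 2] = 2.00 × 10^6 copies/μL / 100 = 2.00 × 10^4 copies/μL

2.00 × 10^4 copies/μL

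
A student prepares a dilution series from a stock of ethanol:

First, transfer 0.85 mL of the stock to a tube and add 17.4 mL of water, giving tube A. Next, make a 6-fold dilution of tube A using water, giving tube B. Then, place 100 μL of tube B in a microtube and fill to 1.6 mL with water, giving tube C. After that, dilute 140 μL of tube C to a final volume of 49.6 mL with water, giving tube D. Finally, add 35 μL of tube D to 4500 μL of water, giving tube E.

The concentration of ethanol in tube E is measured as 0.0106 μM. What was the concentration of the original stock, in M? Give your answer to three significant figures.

Step 1: 0.85 mL + 17.4 mL = 18.25 mL total → factor 18.25/0.85 = 21.471
Step 2: 6-fold → factor 6
Step 3: 100 μL brought to 1.6 mL → factor 1600/100 = 16
Step 4: 140 μL brought to 49.6 mL → factor 49600/140 = 354.29
Step 5: 35 μL + 4500 μL = 4535 μL total → factor 4535/35 = 129.57
Overall dilution factor = 21.471 × 6 × 16 × 354.29 × 129.57 = 9.4619 × 10^7
Stock = 0.0106 μM × 9.4619 × 10^7 = 1.003 × 10^6 μM = 1.00 M

1.00 M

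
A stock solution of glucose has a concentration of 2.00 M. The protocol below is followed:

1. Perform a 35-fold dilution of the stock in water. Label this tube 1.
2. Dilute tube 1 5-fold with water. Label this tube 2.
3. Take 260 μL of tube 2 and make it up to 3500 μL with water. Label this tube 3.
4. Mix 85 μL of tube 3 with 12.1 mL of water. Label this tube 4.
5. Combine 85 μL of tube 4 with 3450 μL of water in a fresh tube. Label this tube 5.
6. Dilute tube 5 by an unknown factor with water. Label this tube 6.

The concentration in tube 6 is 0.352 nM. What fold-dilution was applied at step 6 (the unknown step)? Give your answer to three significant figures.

405-fold

Step 1: 35-fold → factor 35
Step 2: 5-fold → factor 5
Step 3: 260 μL brought to 3500 μL → factor 3500/260 = 13.462
Step 4: 85 μL + 12.1 mL = 12185 μL total → factor 12185/85 = 143.35
Step 5: 85 μL + 3450 μL = 3535 μL total → factor 3535/85 = 41.588
Step 6: unknown factor x
Product of known-step factors = 1.4045 × 10^7
Overall factor = 2.00 M / (0.352 nM) = 5.6818 × 10^9
x = 5.6818 × 10^9 / 1.4045 × 10^7 = 405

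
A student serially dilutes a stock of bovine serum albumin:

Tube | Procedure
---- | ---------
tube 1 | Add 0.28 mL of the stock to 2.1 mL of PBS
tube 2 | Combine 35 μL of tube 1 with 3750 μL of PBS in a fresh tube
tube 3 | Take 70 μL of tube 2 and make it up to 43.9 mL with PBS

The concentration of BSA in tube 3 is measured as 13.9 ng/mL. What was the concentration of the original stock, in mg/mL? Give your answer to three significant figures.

8.01 mg/mL

Step 1: 0.28 mL + 2.1 mL = 2.38 mL total → factor 2.38/0.28 = 8.5
Step 2: 35 μL + 3750 μL = 3785 μL total → factor 3785/35 = 108.14
Step 3: 70 μL brought to 43.9 mL → factor 43900/70 = 627.14
Overall dilution factor = 8.5 × 108.14 × 627.14 = 5.7648 × 10^5
Stock = 13.9 ng/mL × 5.7648 × 10^5 = 8.013 × 10^6 ng/mL = 8.01 mg/mL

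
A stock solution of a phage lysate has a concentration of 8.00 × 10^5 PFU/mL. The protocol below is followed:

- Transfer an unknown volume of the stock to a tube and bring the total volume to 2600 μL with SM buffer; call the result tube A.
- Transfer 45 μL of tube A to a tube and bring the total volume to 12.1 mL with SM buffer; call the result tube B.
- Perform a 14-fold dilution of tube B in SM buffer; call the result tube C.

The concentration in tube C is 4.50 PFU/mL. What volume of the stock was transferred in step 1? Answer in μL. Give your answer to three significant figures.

Step 1: v brought to 2600 μL → factor = 2600 μL/v
Step 2: 45 μL brought to 12.1 mL → factor 12100/45 = 268.89
Step 3: 14-fold → factor 14
Product of known-step factors = 3764.4
Overall factor = 8.00 × 10^5 PFU/mL / (4.50 PFU/mL) = 1.7778 × 10^5
Step-1 factor = 1.7778 × 10^5 / 3764.4 = 47.226
v = 2600 μL / 47.226 = 55.1 μL

55.1 μL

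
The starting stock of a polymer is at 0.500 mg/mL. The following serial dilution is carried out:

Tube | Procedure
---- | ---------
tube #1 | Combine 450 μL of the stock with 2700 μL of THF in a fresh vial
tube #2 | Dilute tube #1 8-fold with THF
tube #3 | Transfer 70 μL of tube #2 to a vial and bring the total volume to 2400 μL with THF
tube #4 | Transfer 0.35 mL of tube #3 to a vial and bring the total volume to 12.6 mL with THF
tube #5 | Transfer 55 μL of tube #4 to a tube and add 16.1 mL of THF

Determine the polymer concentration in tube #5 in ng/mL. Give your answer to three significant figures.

Step 1: 450 μL + 2700 μL = 3150 μL total → factor 3150/450 = 7
Step 2: 8-fold → factor 8
Step 3: 70 μL brought to 2400 μL → factor 2400/70 = 34.286
Step 4: 0.35 mL brought to 12.6 mL → factor 12.6/0.35 = 36
Step 5: 55 μL + 16.1 mL = 16155 μL total → factor 16155/55 = 293.73
Overall dilution factor = 7 × 8 × 34.286 × 36 × 293.73 = 2.0302 × 10^7
Final = 0.500 mg/mL / 2.0302 × 10^7 = 2.463 × 10^-8 mg/mL = 0.0246 ng/mL

0.0246 ng/mL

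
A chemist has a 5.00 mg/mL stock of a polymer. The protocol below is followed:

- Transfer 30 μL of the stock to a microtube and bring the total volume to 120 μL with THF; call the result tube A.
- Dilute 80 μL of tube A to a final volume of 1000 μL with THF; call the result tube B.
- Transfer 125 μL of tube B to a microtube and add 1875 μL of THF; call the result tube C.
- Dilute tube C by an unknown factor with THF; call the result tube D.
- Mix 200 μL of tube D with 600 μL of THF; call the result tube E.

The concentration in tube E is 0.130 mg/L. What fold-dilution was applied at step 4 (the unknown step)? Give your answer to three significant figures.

12.0-fold

Step 1: 30 μL brought to 120 μL → factor 120/30 = 4
Step 2: 80 μL brought to 1000 μL → factor 1000/80 = 12.5
Step 3: 125 μL + 1875 μL = 2000 μL total → factor 2000/125 = 16
Step 4: unknown factor x
Step 5: 200 μL + 600 μL = 800 μL total → factor 800/200 = 4
Product of known-step factors = 3200
Overall factor = 5.00 mg/mL / (0.130 mg/L) = 38462
x = 38462 / 3200 = 12.0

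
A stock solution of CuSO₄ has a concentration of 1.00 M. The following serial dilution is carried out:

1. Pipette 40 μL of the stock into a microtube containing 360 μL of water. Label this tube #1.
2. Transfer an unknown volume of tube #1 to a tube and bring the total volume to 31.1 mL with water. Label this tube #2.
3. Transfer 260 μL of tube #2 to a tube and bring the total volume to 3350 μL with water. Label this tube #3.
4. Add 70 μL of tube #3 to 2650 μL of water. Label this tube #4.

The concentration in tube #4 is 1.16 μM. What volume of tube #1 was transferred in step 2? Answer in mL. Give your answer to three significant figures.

0.181 mL

Step 1: 40 μL + 360 μL = 400 μL total → factor 400/40 = 10
Step 2: v brought to 31.1 mL → factor = 31.1 mL/v
Step 3: 260 μL brought to 3350 μL → factor 3350/260 = 12.885
Step 4: 70 μL + 2650 μL = 2720 μL total → factor 2720/70 = 38.857
Product of known-step factors = 5006.6
Overall factor = 1.00 M / (1.16 μM) = 8.6207 × 10^5
Step-2 factor = 8.6207 × 10^5 / 5006.6 = 172.19
v = 31.1 mL / 172.19 = 0.181 mL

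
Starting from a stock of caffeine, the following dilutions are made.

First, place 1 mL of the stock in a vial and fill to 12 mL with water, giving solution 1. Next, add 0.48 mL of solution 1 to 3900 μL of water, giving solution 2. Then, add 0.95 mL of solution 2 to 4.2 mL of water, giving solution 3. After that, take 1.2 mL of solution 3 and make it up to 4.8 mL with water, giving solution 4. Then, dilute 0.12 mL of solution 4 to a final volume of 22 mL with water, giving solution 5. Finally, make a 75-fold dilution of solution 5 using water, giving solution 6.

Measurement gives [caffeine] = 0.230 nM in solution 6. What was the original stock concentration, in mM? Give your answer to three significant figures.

Step 1: 1 mL brought to 12 mL → factor 12/1 = 12
Step 2: 0.48 mL + 3900 μL = 4.38 mL total → factor 4.38/0.48 = 9.125
Step 3: 0.95 mL + 4.2 mL = 5.15 mL total → factor 5.15/0.95 = 5.4211
Step 4: 1.2 mL brought to 4.8 mL → factor 4.8/1.2 = 4
Step 5: 0.12 mL brought to 22 mL → factor 22/0.12 = 183.33
Step 6: 75-fold → factor 75
Overall dilution factor = 12 × 9.125 × 5.4211 × 4 × 183.33 × 75 = 3.2648 × 10^7
Stock = 0.230 nM × 3.2648 × 10^7 = 7.509 × 10^6 nM = 7.51 mM

7.51 mM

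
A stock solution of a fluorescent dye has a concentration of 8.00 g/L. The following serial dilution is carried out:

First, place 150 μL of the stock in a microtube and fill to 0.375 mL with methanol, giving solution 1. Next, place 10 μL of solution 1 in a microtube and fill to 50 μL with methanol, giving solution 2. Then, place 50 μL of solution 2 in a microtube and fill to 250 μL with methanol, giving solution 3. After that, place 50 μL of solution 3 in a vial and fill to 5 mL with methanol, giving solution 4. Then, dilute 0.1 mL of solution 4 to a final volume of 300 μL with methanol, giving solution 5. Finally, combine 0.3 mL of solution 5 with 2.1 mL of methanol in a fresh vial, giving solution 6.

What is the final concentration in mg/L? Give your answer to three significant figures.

0.0533 mg/L

Step 1: 150 μL brought to 0.375 mL → factor 375/150 = 2.5
Step 2: 10 μL brought to 50 μL → factor 50/10 = 5
Step 3: 50 μL brought to 250 μL → factor 250/50 = 5
Step 4: 50 μL brought to 5 mL → factor 5000/50 = 100
Step 5: 0.1 mL brought to 300 μL → factor 0.3/0.1 = 3
Step 6: 0.3 mL + 2.1 mL = 2.4 mL total → factor 2.4/0.3 = 8
Overall dilution factor = 2.5 × 5 × 5 × 100 × 3 × 8 = 1.5 × 10^5
Final = 8.00 g/L / 1.5 × 10^5 = 5.333 × 10^-5 g/L = 0.0533 mg/L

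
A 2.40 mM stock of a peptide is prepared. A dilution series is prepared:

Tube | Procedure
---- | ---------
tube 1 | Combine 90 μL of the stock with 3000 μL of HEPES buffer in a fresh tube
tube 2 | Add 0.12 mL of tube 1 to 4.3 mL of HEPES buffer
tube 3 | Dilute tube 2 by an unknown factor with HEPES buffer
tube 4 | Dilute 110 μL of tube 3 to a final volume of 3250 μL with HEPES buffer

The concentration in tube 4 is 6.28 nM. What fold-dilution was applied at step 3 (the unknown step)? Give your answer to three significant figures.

Step 1: 90 μL + 3000 μL = 3090 μL total → factor 3090/90 = 34.333
Step 2: 0.12 mL + 4.3 mL = 4.42 mL total → factor 4.42/0.12 = 36.833
Step 3: unknown factor x
Step 4: 110 μL brought to 3250 μL → factor 3250/110 = 29.545
Product of known-step factors = 37364
Overall factor = 2.40 mM / (6.28 nM) = 3.8217 × 10^5
x = 3.8217 × 10^5 / 37364 = 10.2

10.2-fold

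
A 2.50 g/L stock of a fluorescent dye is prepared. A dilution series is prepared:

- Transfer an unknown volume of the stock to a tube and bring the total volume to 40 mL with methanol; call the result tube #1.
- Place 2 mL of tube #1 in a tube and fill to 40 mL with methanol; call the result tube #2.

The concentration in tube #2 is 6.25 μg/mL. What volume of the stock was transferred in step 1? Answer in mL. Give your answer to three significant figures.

2.00 mL

Step 1: v brought to 40 mL → factor = 40 mL/v
Step 2: 2 mL brought to 40 mL → factor 40/2 = 20
Product of known-step factors = 20
Overall factor = 2.50 g/L / (6.25 μg/mL) = 400
Step-1 factor = 400 / 20 = 20
v = 40 mL / 20 = 2.00 mL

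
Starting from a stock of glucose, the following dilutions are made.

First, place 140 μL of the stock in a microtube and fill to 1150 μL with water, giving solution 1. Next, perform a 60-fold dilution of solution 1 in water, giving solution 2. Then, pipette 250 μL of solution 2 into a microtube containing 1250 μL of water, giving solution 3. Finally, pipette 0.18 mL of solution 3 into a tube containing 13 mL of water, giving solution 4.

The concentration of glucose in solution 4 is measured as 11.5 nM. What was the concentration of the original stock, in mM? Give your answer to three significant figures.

Step 1: 140 μL brought to 1150 μL → factor 1150/140 = 8.2143
Step 2: 60-fold → factor 60
Step 3: 250 μL + 1250 μL = 1500 μL total → factor 1500/250 = 6
Step 4: 0.18 mL + 13 mL = 13.18 mL total → factor 13.18/0.18 = 73.222
Overall dilution factor = 8.2143 × 60 × 6 × 73.222 = 2.1653 × 10^5
Stock = 11.5 nM × 2.1653 × 10^5 = 2.490 × 10^6 nM = 2.49 mM

2.49 mM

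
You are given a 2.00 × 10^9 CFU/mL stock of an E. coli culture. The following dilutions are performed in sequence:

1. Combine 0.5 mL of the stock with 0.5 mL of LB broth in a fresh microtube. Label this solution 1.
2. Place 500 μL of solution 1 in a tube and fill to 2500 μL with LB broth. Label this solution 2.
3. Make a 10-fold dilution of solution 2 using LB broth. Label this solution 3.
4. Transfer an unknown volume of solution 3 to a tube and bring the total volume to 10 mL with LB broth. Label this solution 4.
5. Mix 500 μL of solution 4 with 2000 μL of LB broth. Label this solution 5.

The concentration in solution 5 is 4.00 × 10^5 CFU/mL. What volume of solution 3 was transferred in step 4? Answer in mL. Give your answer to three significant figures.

1.00 mL

Step 1: 0.5 mL + 0.5 mL = 1 mL total → factor 1/0.5 = 2
Step 2: 500 μL brought to 2500 μL → factor 2500/500 = 5
Step 3: 10-fold → factor 10
Step 4: v brought to 10 mL → factor = 10 mL/v
Step 5: 500 μL + 2000 μL = 2500 μL total → factor 2500/500 = 5
Product of known-step factors = 500
Overall factor = 2.00 × 10^9 CFU/mL / (4.00 × 10^5 CFU/mL) = 5000
Step-4 factor = 5000 / 500 = 10
v = 10 mL / 10 = 1.00 mL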